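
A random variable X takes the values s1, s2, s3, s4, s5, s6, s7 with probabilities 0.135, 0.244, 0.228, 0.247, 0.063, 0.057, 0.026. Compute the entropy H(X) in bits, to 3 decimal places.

H = −Σ pᵢ log₂ pᵢ.
−0.135·log₂(0.135) = 0.3900
−0.244·log₂(0.244) = 0.4966
−0.228·log₂(0.228) = 0.4863
−0.247·log₂(0.247) = 0.4983
−0.063·log₂(0.063) = 0.2513
−0.057·log₂(0.057) = 0.2356
−0.026·log₂(0.026) = 0.1369
Sum ≈ 2.4949 → 2.495 bits.

2.495 bits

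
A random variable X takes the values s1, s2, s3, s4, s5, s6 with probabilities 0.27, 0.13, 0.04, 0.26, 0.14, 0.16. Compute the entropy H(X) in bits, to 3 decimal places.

H = −Σ pᵢ log₂ pᵢ.
−0.27·log₂(0.27) = 0.5100
−0.13·log₂(0.13) = 0.3826
−0.04·log₂(0.04) = 0.1858
−0.26·log₂(0.26) = 0.5053
−0.14·log₂(0.14) = 0.3971
−0.16·log₂(0.16) = 0.4230
Sum ≈ 2.4038 → 2.404 bits.

2.404 bits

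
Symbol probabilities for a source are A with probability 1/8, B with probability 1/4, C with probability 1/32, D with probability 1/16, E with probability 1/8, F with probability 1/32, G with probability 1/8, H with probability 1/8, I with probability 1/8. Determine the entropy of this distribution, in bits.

2.9375 bits

Each probability is a power of 1/2, so log₂(1/p) is an integer.
H = Σ p·log₂(1/p) = 1/8·3 + 1/4·2 + 1/32·5 + 1/16·4 + 1/8·3 + 1/32·5 + 1/8·3 + 1/8·3 + 1/8·3 = 2.9375 bits.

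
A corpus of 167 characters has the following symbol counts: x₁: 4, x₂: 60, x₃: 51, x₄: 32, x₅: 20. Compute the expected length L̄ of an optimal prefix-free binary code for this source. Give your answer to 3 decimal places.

Probabilities are the counts divided by 167.
Repeatedly combine the two least-probable nodes; the expected code length is the sum of the merged weights.
merge 4/167 + 20/167 → 24/167
merge 24/167 + 32/167 → 56/167
merge 51/167 + 56/167 → 107/167
merge 60/167 + 107/167 → 1
L = 24/167 + 56/167 + 107/167 + 1 = 354/167 ≈ 2.120 bits/symbol.

2.120 bits/symbol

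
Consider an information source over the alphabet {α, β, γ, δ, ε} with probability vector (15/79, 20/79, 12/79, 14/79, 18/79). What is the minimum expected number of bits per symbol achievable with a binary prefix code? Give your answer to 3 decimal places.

2.329 bits/symbol

Repeatedly combine the two least-probable nodes; the expected code length is the sum of the merged weights.
merge 12/79 + 14/79 → 26/79
merge 15/79 + 18/79 → 33/79
merge 20/79 + 26/79 → 46/79
merge 33/79 + 46/79 → 1
L = 26/79 + 33/79 + 46/79 + 1 = 184/79 ≈ 2.329 bits/symbol.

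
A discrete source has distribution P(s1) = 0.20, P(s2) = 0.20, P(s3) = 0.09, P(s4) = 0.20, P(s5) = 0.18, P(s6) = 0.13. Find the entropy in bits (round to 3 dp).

2.534 bits

H = −Σ pᵢ log₂ pᵢ.
−0.20·log₂(0.20) = 0.4644
−0.20·log₂(0.20) = 0.4644
−0.09·log₂(0.09) = 0.3127
−0.20·log₂(0.20) = 0.4644
−0.18·log₂(0.18) = 0.4453
−0.13·log₂(0.13) = 0.3826
Sum ≈ 2.5338 → 2.534 bits.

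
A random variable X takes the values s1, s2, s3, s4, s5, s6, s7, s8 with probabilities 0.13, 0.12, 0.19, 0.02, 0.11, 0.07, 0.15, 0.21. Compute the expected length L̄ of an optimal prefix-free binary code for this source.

Repeatedly combine the two least-probable nodes; the expected code length is the sum of the merged weights.
merge 1/50 + 7/100 → 9/100
merge 9/100 + 11/100 → 1/5
merge 3/25 + 13/100 → 1/4
merge 3/20 + 19/100 → 17/50
merge 1/5 + 21/100 → 41/100
merge 1/4 + 17/50 → 59/100
merge 41/100 + 59/100 → 1
L = 9/100 + 1/5 + 1/4 + 17/50 + 41/100 + 59/100 + 1 = 72/25 = 2.88 bits/symbol.

2.88 bits/symbol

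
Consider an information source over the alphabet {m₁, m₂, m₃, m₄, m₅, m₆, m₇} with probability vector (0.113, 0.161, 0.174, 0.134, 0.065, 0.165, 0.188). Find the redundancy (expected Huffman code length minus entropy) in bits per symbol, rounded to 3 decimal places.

0.066 bits

Entropy H = −Σ p log₂ p ≈ 2.7457 bits.
Huffman merges: 13/200+113/1000→89/500; 67/500+161/1000→59/200; 33/200+87/500→339/1000; 89/500+47/250→183/500; 59/200+339/1000→317/500; 183/500+317/500→1. L = 703/250 ≈ 2.8120.
L − H = 2.8120 − 2.7457 = 0.066 bits.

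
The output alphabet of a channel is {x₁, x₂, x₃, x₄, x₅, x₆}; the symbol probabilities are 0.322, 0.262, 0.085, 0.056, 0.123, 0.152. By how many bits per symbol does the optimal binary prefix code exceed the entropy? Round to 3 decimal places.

0.052 bits

Entropy H = −Σ p log₂ p ≈ 2.3528 bits.
Huffman merges: 7/125+17/200→141/1000; 123/1000+141/1000→33/125; 19/125+131/500→207/500; 33/125+161/500→293/500; 207/500+293/500→1. L = 481/200 ≈ 2.4050.
L − H = 2.4050 − 2.3528 = 0.052 bits.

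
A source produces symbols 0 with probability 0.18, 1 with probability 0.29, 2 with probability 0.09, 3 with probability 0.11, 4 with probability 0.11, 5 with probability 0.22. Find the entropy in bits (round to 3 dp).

2.457 bits

H = −Σ pᵢ log₂ pᵢ.
−0.18·log₂(0.18) = 0.4453
−0.29·log₂(0.29) = 0.5179
−0.09·log₂(0.09) = 0.3127
−0.11·log₂(0.11) = 0.3503
−0.11·log₂(0.11) = 0.3503
−0.22·log₂(0.22) = 0.4806
Sum ≈ 2.4570 → 2.457 bits.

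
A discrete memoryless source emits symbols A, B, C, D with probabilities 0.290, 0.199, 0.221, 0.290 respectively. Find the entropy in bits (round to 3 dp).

1.981 bits

H = −Σ pᵢ log₂ pᵢ.
−0.290·log₂(0.290) = 0.5179
−0.199·log₂(0.199) = 0.4635
−0.221·log₂(0.221) = 0.4813
−0.290·log₂(0.290) = 0.5179
Sum ≈ 1.9806 → 1.981 bits.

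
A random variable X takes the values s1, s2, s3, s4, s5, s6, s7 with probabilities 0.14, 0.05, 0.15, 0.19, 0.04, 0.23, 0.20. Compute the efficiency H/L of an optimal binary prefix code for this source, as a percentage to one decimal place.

98.4%

Entropy H = −Σ p log₂ p ≈ 2.6168 bits.
Huffman merges: 1/25+1/20→9/100; 9/100+7/50→23/100; 3/20+19/100→17/50; 1/5+23/100→43/100; 23/100+17/50→57/100; 43/100+57/100→1. L = 133/50 ≈ 2.6600.
Efficiency = H/L = 2.6168/2.6600 = 98.4%.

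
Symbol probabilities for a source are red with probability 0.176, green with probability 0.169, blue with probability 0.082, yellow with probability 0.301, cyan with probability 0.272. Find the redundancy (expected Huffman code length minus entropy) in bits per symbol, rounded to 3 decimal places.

0.048 bits

Entropy H = −Σ p log₂ p ≈ 2.2027 bits.
Huffman merges: 41/500+169/1000→251/1000; 22/125+251/1000→427/1000; 34/125+301/1000→573/1000; 427/1000+573/1000→1. L = 2251/1000 ≈ 2.2510.
L − H = 2.2510 − 2.2027 = 0.048 bits.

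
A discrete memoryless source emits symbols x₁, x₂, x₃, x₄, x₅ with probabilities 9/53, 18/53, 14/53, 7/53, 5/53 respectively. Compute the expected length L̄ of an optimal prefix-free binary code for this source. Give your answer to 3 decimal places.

Repeatedly combine the two least-probable nodes; the expected code length is the sum of the merged weights.
merge 5/53 + 7/53 → 12/53
merge 9/53 + 12/53 → 21/53
merge 14/53 + 18/53 → 32/53
merge 21/53 + 32/53 → 1
L = 12/53 + 21/53 + 32/53 + 1 = 118/53 ≈ 2.226 bits/symbol.

2.226 bits/symbol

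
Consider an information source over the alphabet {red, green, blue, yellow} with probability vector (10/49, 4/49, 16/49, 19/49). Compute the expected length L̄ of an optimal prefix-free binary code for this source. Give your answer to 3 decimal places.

1.898 bits/symbol

Repeatedly combine the two least-probable nodes; the expected code length is the sum of the merged weights.
merge 4/49 + 10/49 → 2/7
merge 2/7 + 16/49 → 30/49
merge 19/49 + 30/49 → 1
L = 2/7 + 30/49 + 1 = 93/49 ≈ 1.898 bits/symbol.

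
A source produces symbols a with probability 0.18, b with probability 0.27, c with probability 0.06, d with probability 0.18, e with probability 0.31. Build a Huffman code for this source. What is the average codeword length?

2.24 bits/symbol

Repeatedly combine the two least-probable nodes; the expected code length is the sum of the merged weights.
merge 3/50 + 9/50 → 6/25
merge 9/50 + 6/25 → 21/50
merge 27/100 + 31/100 → 29/50
merge 21/50 + 29/50 → 1
L = 6/25 + 21/50 + 29/50 + 1 = 56/25 = 2.24 bits/symbol.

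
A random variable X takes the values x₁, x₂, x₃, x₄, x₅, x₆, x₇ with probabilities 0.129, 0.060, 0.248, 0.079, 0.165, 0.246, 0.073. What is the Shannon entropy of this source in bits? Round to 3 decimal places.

2.615 bits

H = −Σ pᵢ log₂ pᵢ.
−0.129·log₂(0.129) = 0.3811
−0.060·log₂(0.060) = 0.2435
−0.248·log₂(0.248) = 0.4989
−0.079·log₂(0.079) = 0.2893
−0.165·log₂(0.165) = 0.4289
−0.246·log₂(0.246) = 0.4977
−0.073·log₂(0.073) = 0.2756
Sum ≈ 2.6151 → 2.615 bits.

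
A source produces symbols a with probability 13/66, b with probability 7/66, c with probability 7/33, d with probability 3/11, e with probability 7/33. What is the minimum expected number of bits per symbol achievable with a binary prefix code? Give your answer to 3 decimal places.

Repeatedly combine the two least-probable nodes; the expected code length is the sum of the merged weights.
merge 7/66 + 13/66 → 10/33
merge 7/33 + 7/33 → 14/33
merge 3/11 + 10/33 → 19/33
merge 14/33 + 19/33 → 1
L = 10/33 + 14/33 + 19/33 + 1 = 76/33 ≈ 2.303 bits/symbol.

2.303 bits/symbol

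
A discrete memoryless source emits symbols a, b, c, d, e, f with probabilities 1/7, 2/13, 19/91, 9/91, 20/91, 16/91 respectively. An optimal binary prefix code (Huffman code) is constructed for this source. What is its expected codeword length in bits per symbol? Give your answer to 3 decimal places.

2.571 bits/symbol

Repeatedly combine the two least-probable nodes; the expected code length is the sum of the merged weights.
merge 9/91 + 1/7 → 22/91
merge 2/13 + 16/91 → 30/91
merge 19/91 + 20/91 → 3/7
merge 22/91 + 30/91 → 4/7
merge 3/7 + 4/7 → 1
L = 22/91 + 30/91 + 3/7 + 4/7 + 1 = 18/7 ≈ 2.571 bits/symbol.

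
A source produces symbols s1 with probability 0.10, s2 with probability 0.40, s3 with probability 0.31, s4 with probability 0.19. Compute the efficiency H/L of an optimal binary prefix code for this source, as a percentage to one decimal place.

Entropy H = −Σ p log₂ p ≈ 1.8400 bits.
Huffman merges: 1/10+19/100→29/100; 29/100+31/100→3/5; 2/5+3/5→1. L = 189/100 ≈ 1.8900.
Efficiency = H/L = 1.8400/1.8900 = 97.4%.

97.4%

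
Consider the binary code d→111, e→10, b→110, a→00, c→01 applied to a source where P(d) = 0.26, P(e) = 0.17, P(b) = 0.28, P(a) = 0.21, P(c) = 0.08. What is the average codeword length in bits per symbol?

L̄ = Σ pᵢ·ℓᵢ = 0.26·3 + 0.17·2 + 0.28·3 + 0.21·2 + 0.08·2 = 2.54 bits/symbol.

2.54 bits/symbol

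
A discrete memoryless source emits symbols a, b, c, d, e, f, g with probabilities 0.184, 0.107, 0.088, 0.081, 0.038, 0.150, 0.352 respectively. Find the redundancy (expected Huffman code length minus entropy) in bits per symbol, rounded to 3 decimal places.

0.066 bits

Entropy H = −Σ p log₂ p ≈ 2.5167 bits.
Huffman merges: 19/500+81/1000→119/1000; 11/125+107/1000→39/200; 119/1000+3/20→269/1000; 23/125+39/200→379/1000; 269/1000+44/125→621/1000; 379/1000+621/1000→1. L = 2583/1000 ≈ 2.5830.
L − H = 2.5830 − 2.5167 = 0.066 bits.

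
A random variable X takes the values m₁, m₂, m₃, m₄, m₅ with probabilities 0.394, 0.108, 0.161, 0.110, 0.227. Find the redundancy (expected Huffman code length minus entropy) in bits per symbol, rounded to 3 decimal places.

0.067 bits

Entropy H = −Σ p log₂ p ≈ 2.1363 bits.
Huffman merges: 27/250+11/100→109/500; 161/1000+109/500→379/1000; 227/1000+379/1000→303/500; 197/500+303/500→1. L = 2203/1000 ≈ 2.2030.
L − H = 2.2030 − 2.1363 = 0.067 bits.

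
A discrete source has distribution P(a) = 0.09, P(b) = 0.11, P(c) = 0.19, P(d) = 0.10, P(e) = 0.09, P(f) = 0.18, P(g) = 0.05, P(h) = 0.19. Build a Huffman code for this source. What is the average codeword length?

2.95 bits/symbol

Repeatedly combine the two least-probable nodes; the expected code length is the sum of the merged weights.
merge 1/20 + 9/100 → 7/50
merge 9/100 + 1/10 → 19/100
merge 11/100 + 7/50 → 1/4
merge 9/50 + 19/100 → 37/100
merge 19/100 + 19/100 → 19/50
merge 1/4 + 37/100 → 31/50
merge 19/50 + 31/50 → 1
L = 7/50 + 19/100 + 1/4 + 37/100 + 19/50 + 31/50 + 1 = 59/20 = 2.95 bits/symbol.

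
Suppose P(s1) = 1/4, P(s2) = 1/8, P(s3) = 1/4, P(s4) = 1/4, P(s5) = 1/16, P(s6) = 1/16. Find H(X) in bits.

Each probability is a power of 1/2, so log₂(1/p) is an integer.
H = Σ p·log₂(1/p) = 1/4·2 + 1/8·3 + 1/4·2 + 1/4·2 + 1/16·4 + 1/16·4 = 2.375 bits.

2.375 bits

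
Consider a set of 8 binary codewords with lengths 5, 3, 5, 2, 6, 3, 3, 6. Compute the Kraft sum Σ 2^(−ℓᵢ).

0.71875

With common denominator 2^6 = 64: Σ 2^(−ℓᵢ) = 2/64 + 8/64 + 2/64 + 16/64 + 1/64 + 8/64 + 8/64 + 1/64 = 46/64 = 0.71875.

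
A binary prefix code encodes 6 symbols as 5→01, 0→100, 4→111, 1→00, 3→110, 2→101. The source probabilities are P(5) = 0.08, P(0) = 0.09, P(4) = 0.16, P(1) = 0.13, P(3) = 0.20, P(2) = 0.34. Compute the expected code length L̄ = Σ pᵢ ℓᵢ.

2.79 bits/symbol

L̄ = Σ pᵢ·ℓᵢ = 0.08·2 + 0.09·3 + 0.16·3 + 0.13·2 + 0.20·3 + 0.34·3 = 2.79 bits/symbol.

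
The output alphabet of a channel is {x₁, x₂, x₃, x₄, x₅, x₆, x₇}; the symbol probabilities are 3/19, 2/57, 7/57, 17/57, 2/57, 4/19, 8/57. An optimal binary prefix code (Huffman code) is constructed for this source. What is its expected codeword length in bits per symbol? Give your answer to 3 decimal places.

2.561 bits/symbol

Repeatedly combine the two least-probable nodes; the expected code length is the sum of the merged weights.
merge 2/57 + 2/57 → 4/57
merge 4/57 + 7/57 → 11/57
merge 8/57 + 3/19 → 17/57
merge 11/57 + 4/19 → 23/57
merge 17/57 + 17/57 → 34/57
merge 23/57 + 34/57 → 1
L = 4/57 + 11/57 + 17/57 + 23/57 + 34/57 + 1 = 146/57 ≈ 2.561 bits/symbol.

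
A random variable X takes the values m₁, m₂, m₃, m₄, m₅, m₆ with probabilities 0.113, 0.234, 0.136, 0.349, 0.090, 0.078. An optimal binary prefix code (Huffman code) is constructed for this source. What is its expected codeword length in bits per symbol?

2.417 bits/symbol

Repeatedly combine the two least-probable nodes; the expected code length is the sum of the merged weights.
merge 39/500 + 9/100 → 21/125
merge 113/1000 + 17/125 → 249/1000
merge 21/125 + 117/500 → 201/500
merge 249/1000 + 349/1000 → 299/500
merge 201/500 + 299/500 → 1
L = 21/125 + 249/1000 + 201/500 + 299/500 + 1 = 2417/1000 = 2.417 bits/symbol.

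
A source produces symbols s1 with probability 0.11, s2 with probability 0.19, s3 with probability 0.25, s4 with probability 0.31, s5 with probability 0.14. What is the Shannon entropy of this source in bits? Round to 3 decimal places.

2.226 bits

H = −Σ pᵢ log₂ pᵢ.
−0.11·log₂(0.11) = 0.3503
−0.19·log₂(0.19) = 0.4552
−0.25·log₂(0.25) = 0.5000
−0.31·log₂(0.31) = 0.5238
−0.14·log₂(0.14) = 0.3971
Sum ≈ 2.2264 → 2.226 bits.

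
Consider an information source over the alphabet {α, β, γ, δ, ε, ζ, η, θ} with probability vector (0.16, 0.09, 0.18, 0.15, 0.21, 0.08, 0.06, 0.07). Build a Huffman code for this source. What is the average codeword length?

Repeatedly combine the two least-probable nodes; the expected code length is the sum of the merged weights.
merge 3/50 + 7/100 → 13/100
merge 2/25 + 9/100 → 17/100
merge 13/100 + 3/20 → 7/25
merge 4/25 + 17/100 → 33/100
merge 9/50 + 21/100 → 39/100
merge 7/25 + 33/100 → 61/100
merge 39/100 + 61/100 → 1
L = 13/100 + 17/100 + 7/25 + 33/100 + 39/100 + 61/100 + 1 = 291/100 = 2.91 bits/symbol.

2.91 bits/symbol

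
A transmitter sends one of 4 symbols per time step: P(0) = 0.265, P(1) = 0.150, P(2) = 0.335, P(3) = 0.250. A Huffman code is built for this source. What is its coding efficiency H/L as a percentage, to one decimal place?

Entropy H = −Σ p log₂ p ≈ 1.9468 bits.
Huffman merges: 3/20+1/4→2/5; 53/200+67/200→3/5; 2/5+3/5→1. L = 2 ≈ 2.0000.
Efficiency = H/L = 1.9468/2.0000 = 97.3%.

97.3%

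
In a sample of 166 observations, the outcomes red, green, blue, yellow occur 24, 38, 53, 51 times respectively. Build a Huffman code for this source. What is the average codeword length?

2 bits/symbol

Probabilities are the counts divided by 166.
Repeatedly combine the two least-probable nodes; the expected code length is the sum of the merged weights.
merge 12/83 + 19/83 → 31/83
merge 51/166 + 53/166 → 52/83
merge 31/83 + 52/83 → 1
L = 31/83 + 52/83 + 1 = 2 bits/symbol.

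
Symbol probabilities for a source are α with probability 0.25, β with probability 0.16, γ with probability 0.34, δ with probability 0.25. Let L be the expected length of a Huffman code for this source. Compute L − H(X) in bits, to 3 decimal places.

Entropy H = −Σ p log₂ p ≈ 1.9522 bits.
Huffman merges: 4/25+1/4→41/100; 1/4+17/50→59/100; 41/100+59/100→1. L = 2 ≈ 2.0000.
L − H = 2.0000 − 1.9522 = 0.048 bits.

0.048 bits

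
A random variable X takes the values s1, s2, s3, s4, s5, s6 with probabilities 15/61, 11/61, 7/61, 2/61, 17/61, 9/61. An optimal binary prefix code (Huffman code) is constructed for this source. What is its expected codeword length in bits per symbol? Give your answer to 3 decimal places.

2.443 bits/symbol

Repeatedly combine the two least-probable nodes; the expected code length is the sum of the merged weights.
merge 2/61 + 7/61 → 9/61
merge 9/61 + 9/61 → 18/61
merge 11/61 + 15/61 → 26/61
merge 17/61 + 18/61 → 35/61
merge 26/61 + 35/61 → 1
L = 9/61 + 18/61 + 26/61 + 35/61 + 1 = 149/61 ≈ 2.443 bits/symbol.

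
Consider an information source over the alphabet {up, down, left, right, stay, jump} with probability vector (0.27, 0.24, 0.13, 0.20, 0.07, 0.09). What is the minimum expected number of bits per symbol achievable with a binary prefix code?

2.45 bits/symbol

Repeatedly combine the two least-probable nodes; the expected code length is the sum of the merged weights.
merge 7/100 + 9/100 → 4/25
merge 13/100 + 4/25 → 29/100
merge 1/5 + 6/25 → 11/25
merge 27/100 + 29/100 → 14/25
merge 11/25 + 14/25 → 1
L = 4/25 + 29/100 + 11/25 + 14/25 + 1 = 49/20 = 2.45 bits/symbol.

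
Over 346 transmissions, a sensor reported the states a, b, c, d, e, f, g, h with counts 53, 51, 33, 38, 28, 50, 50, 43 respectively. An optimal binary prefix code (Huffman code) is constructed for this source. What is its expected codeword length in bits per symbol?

Probabilities are the counts divided by 346.
Repeatedly combine the two least-probable nodes; the expected code length is the sum of the merged weights.
merge 14/173 + 33/346 → 61/346
merge 19/173 + 43/346 → 81/346
merge 25/173 + 25/173 → 50/173
merge 51/346 + 53/346 → 52/173
merge 61/346 + 81/346 → 71/173
merge 50/173 + 52/173 → 102/173
merge 71/173 + 102/173 → 1
L = 61/346 + 81/346 + 50/173 + 52/173 + 71/173 + 102/173 + 1 = 3 bits/symbol.

3 bits/symbol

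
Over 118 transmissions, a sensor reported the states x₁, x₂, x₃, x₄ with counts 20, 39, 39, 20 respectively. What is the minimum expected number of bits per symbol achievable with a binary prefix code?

Probabilities are the counts divided by 118.
Repeatedly combine the two least-probable nodes; the expected code length is the sum of the merged weights.
merge 10/59 + 10/59 → 20/59
merge 39/118 + 39/118 → 39/59
merge 20/59 + 39/59 → 1
L = 20/59 + 39/59 + 1 = 2 bits/symbol.

2 bits/symbol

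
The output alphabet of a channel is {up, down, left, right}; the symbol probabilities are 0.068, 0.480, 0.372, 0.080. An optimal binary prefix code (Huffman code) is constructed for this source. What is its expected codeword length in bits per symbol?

Repeatedly combine the two least-probable nodes; the expected code length is the sum of the merged weights.
merge 17/250 + 2/25 → 37/250
merge 37/250 + 93/250 → 13/25
merge 12/25 + 13/25 → 1
L = 37/250 + 13/25 + 1 = 417/250 = 1.668 bits/symbol.

1.668 bits/symbol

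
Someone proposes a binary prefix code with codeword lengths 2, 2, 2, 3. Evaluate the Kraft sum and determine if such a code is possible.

0.875; yes

With common denominator 2^3 = 8: Σ 2^(−ℓᵢ) = 2/8 + 2/8 + 2/8 + 1/8 = 7/8 = 0.875.
Kraft's inequality requires Σ ≤ 1; here Σ = 0.875 ≤ 1, so such a prefix code exists.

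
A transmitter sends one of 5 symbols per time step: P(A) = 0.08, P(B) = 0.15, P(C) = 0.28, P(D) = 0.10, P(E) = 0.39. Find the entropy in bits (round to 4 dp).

2.0783 bits

H = −Σ pᵢ log₂ pᵢ.
−0.08·log₂(0.08) = 0.2915
−0.15·log₂(0.15) = 0.4105
−0.28·log₂(0.28) = 0.5142
−0.10·log₂(0.10) = 0.3322
−0.39·log₂(0.39) = 0.5298
Sum ≈ 2.0783 → 2.0783 bits.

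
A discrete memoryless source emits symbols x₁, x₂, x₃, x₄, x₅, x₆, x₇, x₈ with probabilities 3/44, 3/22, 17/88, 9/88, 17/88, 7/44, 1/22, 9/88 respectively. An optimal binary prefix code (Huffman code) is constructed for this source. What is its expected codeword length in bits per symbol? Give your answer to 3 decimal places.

2.920 bits/symbol

Repeatedly combine the two least-probable nodes; the expected code length is the sum of the merged weights.
merge 1/22 + 3/44 → 5/44
merge 9/88 + 9/88 → 9/44
merge 5/44 + 3/22 → 1/4
merge 7/44 + 17/88 → 31/88
merge 17/88 + 9/44 → 35/88
merge 1/4 + 31/88 → 53/88
merge 35/88 + 53/88 → 1
L = 5/44 + 9/44 + 1/4 + 31/88 + 35/88 + 53/88 + 1 = 257/88 ≈ 2.920 bits/symbol.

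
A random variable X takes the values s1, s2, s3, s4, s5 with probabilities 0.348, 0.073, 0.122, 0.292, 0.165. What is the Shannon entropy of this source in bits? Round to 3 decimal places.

H = −Σ pᵢ log₂ pᵢ.
−0.348·log₂(0.348) = 0.5299
−0.073·log₂(0.073) = 0.2756
−0.122·log₂(0.122) = 0.3703
−0.292·log₂(0.292) = 0.5186
−0.165·log₂(0.165) = 0.4289
Sum ≈ 2.1234 → 2.123 bits.

2.123 bits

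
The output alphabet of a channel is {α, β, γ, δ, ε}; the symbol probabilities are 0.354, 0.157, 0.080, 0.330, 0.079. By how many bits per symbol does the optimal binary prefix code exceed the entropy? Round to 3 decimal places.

0.063 bits

Entropy H = −Σ p log₂ p ≈ 2.0584 bits.
Huffman merges: 79/1000+2/25→159/1000; 157/1000+159/1000→79/250; 79/250+33/100→323/500; 177/500+323/500→1. L = 2121/1000 ≈ 2.1210.
L − H = 2.1210 − 2.0584 = 0.063 bits.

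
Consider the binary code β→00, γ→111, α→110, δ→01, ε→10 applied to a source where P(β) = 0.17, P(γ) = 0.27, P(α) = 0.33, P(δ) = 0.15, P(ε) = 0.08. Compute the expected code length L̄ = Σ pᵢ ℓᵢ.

2.6 bits/symbol

L̄ = Σ pᵢ·ℓᵢ = 0.17·2 + 0.27·3 + 0.33·3 + 0.15·2 + 0.08·2 = 2.6 bits/symbol.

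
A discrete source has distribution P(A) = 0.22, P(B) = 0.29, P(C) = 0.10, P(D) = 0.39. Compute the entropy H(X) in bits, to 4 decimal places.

H = −Σ pᵢ log₂ pᵢ.
−0.22·log₂(0.22) = 0.4806
−0.29·log₂(0.29) = 0.5179
−0.10·log₂(0.10) = 0.3322
−0.39·log₂(0.39) = 0.5298
Sum ≈ 1.8605 → 1.8605 bits.

1.8605 bits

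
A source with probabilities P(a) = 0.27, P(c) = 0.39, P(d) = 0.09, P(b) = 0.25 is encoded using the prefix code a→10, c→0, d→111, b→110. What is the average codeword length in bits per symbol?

L̄ = Σ pᵢ·ℓᵢ = 0.27·2 + 0.39·1 + 0.09·3 + 0.25·3 = 1.95 bits/symbol.

1.95 bits/symbol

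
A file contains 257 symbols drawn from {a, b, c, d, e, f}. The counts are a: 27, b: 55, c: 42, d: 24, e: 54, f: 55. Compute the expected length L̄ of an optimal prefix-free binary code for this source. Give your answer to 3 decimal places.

Probabilities are the counts divided by 257.
Repeatedly combine the two least-probable nodes; the expected code length is the sum of the merged weights.
merge 24/257 + 27/257 → 51/257
merge 42/257 + 51/257 → 93/257
merge 54/257 + 55/257 → 109/257
merge 55/257 + 93/257 → 148/257
merge 109/257 + 148/257 → 1
L = 51/257 + 93/257 + 109/257 + 148/257 + 1 = 658/257 ≈ 2.560 bits/symbol.

2.560 bits/symbol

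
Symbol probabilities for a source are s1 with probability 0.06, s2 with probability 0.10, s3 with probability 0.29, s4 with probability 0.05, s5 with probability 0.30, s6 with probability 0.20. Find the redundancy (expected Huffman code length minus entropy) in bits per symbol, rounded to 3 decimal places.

0.025 bits

Entropy H = −Σ p log₂ p ≈ 2.2952 bits.
Huffman merges: 1/20+3/50→11/100; 1/10+11/100→21/100; 1/5+21/100→41/100; 29/100+3/10→59/100; 41/100+59/100→1. L = 58/25 ≈ 2.3200.
L − H = 2.3200 − 2.2952 = 0.025 bits.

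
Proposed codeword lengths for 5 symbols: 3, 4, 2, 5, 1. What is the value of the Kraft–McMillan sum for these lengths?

0.96875

With common denominator 2^5 = 32: Σ 2^(−ℓᵢ) = 4/32 + 2/32 + 8/32 + 1/32 + 16/32 = 31/32 = 0.96875.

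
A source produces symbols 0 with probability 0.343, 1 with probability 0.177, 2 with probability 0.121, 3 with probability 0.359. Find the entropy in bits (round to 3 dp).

1.871 bits

H = −Σ pᵢ log₂ pᵢ.
−0.343·log₂(0.343) = 0.5295
−0.177·log₂(0.177) = 0.4422
−0.121·log₂(0.121) = 0.3687
−0.359·log₂(0.359) = 0.5306
Sum ≈ 1.8709 → 1.871 bits.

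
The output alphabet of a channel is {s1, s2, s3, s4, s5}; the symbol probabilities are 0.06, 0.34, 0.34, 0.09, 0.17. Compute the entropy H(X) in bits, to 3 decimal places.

H = −Σ pᵢ log₂ pᵢ.
−0.06·log₂(0.06) = 0.2435
−0.34·log₂(0.34) = 0.5292
−0.34·log₂(0.34) = 0.5292
−0.09·log₂(0.09) = 0.3127
−0.17·log₂(0.17) = 0.4346
Sum ≈ 2.0491 → 2.049 bits.

2.049 bits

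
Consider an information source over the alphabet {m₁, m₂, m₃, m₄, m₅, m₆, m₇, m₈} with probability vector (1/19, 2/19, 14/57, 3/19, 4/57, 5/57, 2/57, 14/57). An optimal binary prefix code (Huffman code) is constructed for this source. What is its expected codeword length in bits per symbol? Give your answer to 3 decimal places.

2.754 bits/symbol

Repeatedly combine the two least-probable nodes; the expected code length is the sum of the merged weights.
merge 2/57 + 1/19 → 5/57
merge 4/57 + 5/57 → 3/19
merge 5/57 + 2/19 → 11/57
merge 3/19 + 3/19 → 6/19
merge 11/57 + 14/57 → 25/57
merge 14/57 + 6/19 → 32/57
merge 25/57 + 32/57 → 1
L = 5/57 + 3/19 + 11/57 + 6/19 + 25/57 + 32/57 + 1 = 157/57 ≈ 2.754 bits/symbol.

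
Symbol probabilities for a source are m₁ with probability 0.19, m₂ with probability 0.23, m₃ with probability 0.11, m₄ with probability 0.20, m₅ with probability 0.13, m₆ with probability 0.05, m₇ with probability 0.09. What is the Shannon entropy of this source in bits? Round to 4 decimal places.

2.6690 bits

H = −Σ pᵢ log₂ pᵢ.
−0.19·log₂(0.19) = 0.4552
−0.23·log₂(0.23) = 0.4877
−0.11·log₂(0.11) = 0.3503
−0.20·log₂(0.20) = 0.4644
−0.13·log₂(0.13) = 0.3826
−0.05·log₂(0.05) = 0.2161
−0.09·log₂(0.09) = 0.3127
Sum ≈ 2.6690 → 2.6690 bits.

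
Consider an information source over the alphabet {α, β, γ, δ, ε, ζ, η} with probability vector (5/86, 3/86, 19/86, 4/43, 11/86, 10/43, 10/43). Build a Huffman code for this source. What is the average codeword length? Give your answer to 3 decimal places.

2.593 bits/symbol

Repeatedly combine the two least-probable nodes; the expected code length is the sum of the merged weights.
merge 3/86 + 5/86 → 4/43
merge 4/43 + 4/43 → 8/43
merge 11/86 + 8/43 → 27/86
merge 19/86 + 10/43 → 39/86
merge 10/43 + 27/86 → 47/86
merge 39/86 + 47/86 → 1
L = 4/43 + 8/43 + 27/86 + 39/86 + 47/86 + 1 = 223/86 ≈ 2.593 bits/symbol.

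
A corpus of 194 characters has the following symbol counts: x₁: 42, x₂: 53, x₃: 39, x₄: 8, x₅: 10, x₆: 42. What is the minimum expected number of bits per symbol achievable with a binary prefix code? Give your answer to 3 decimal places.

Probabilities are the counts divided by 194.
Repeatedly combine the two least-probable nodes; the expected code length is the sum of the merged weights.
merge 4/97 + 5/97 → 9/97
merge 9/97 + 39/194 → 57/194
merge 21/97 + 21/97 → 42/97
merge 53/194 + 57/194 → 55/97
merge 42/97 + 55/97 → 1
L = 9/97 + 57/194 + 42/97 + 55/97 + 1 = 463/194 ≈ 2.387 bits/symbol.

2.387 bits/symbol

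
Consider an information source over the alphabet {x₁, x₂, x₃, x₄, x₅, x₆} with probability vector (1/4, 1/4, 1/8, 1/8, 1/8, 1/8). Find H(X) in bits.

Each probability is a power of 1/2, so log₂(1/p) is an integer.
H = Σ p·log₂(1/p) = 1/4·2 + 1/4·2 + 1/8·3 + 1/8·3 + 1/8·3 + 1/8·3 = 2.5 bits.

2.5 bits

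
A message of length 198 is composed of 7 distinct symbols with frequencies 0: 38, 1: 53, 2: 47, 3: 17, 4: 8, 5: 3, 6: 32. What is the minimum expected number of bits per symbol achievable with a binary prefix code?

2.5 bits/symbol

Probabilities are the counts divided by 198.
Repeatedly combine the two least-probable nodes; the expected code length is the sum of the merged weights.
merge 1/66 + 4/99 → 1/18
merge 1/18 + 17/198 → 14/99
merge 14/99 + 16/99 → 10/33
merge 19/99 + 47/198 → 85/198
merge 53/198 + 10/33 → 113/198
merge 85/198 + 113/198 → 1
L = 1/18 + 14/99 + 10/33 + 85/198 + 113/198 + 1 = 5/2 = 2.5 bits/symbol.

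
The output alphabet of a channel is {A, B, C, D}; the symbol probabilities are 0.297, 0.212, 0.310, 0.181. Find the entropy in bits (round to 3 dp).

H = −Σ pᵢ log₂ pᵢ.
−0.297·log₂(0.297) = 0.5202
−0.212·log₂(0.212) = 0.4744
−0.310·log₂(0.310) = 0.5238
−0.181·log₂(0.181) = 0.4463
Sum ≈ 1.9647 → 1.965 bits.

1.965 bits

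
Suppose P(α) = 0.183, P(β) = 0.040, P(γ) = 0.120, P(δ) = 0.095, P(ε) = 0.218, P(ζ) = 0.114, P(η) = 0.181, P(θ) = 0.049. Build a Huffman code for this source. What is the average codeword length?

Repeatedly combine the two least-probable nodes; the expected code length is the sum of the merged weights.
merge 1/25 + 49/1000 → 89/1000
merge 89/1000 + 19/200 → 23/125
merge 57/500 + 3/25 → 117/500
merge 181/1000 + 183/1000 → 91/250
merge 23/125 + 109/500 → 201/500
merge 117/500 + 91/250 → 299/500
merge 201/500 + 299/500 → 1
L = 89/1000 + 23/125 + 117/500 + 91/250 + 201/500 + 299/500 + 1 = 2871/1000 = 2.871 bits/symbol.

2.871 bits/symbol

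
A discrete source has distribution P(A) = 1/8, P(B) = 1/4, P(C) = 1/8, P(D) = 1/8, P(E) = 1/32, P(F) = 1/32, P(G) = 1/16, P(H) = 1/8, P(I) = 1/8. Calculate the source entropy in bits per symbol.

2.9375 bits

Each probability is a power of 1/2, so log₂(1/p) is an integer.
H = Σ p·log₂(1/p) = 1/8·3 + 1/4·2 + 1/8·3 + 1/8·3 + 1/32·5 + 1/32·5 + 1/16·4 + 1/8·3 + 1/8·3 = 2.9375 bits.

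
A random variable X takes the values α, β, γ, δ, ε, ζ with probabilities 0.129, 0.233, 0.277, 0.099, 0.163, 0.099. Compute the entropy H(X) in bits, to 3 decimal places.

H = −Σ pᵢ log₂ pᵢ.
−0.129·log₂(0.129) = 0.3811
−0.233·log₂(0.233) = 0.4897
−0.277·log₂(0.277) = 0.5130
−0.099·log₂(0.099) = 0.3303
−0.163·log₂(0.163) = 0.4266
−0.099·log₂(0.099) = 0.3303
Sum ≈ 2.4710 → 2.471 bits.

2.471 bits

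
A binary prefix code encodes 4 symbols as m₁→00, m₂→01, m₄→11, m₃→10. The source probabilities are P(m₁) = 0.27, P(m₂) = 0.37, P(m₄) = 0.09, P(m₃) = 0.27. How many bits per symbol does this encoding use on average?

2 bits/symbol

L̄ = Σ pᵢ·ℓᵢ = 0.27·2 + 0.37·2 + 0.09·2 + 0.27·2 = 2 bits/symbol.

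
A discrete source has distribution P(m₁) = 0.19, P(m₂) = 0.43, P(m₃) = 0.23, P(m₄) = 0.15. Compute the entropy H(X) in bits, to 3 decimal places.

H = −Σ pᵢ log₂ pᵢ.
−0.19·log₂(0.19) = 0.4552
−0.43·log₂(0.43) = 0.5236
−0.23·log₂(0.23) = 0.4877
−0.15·log₂(0.15) = 0.4105
Sum ≈ 1.8770 → 1.877 bits.

1.877 bits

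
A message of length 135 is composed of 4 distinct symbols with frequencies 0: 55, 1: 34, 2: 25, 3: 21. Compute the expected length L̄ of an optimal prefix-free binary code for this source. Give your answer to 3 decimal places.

1.933 bits/symbol

Probabilities are the counts divided by 135.
Repeatedly combine the two least-probable nodes; the expected code length is the sum of the merged weights.
merge 7/45 + 5/27 → 46/135
merge 34/135 + 46/135 → 16/27
merge 11/27 + 16/27 → 1
L = 46/135 + 16/27 + 1 = 29/15 ≈ 1.933 bits/symbol.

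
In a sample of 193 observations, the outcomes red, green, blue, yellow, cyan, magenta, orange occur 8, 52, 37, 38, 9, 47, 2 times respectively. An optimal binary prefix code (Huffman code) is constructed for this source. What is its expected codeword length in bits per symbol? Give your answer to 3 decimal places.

2.440 bits/symbol

Probabilities are the counts divided by 193.
Repeatedly combine the two least-probable nodes; the expected code length is the sum of the merged weights.
merge 2/193 + 8/193 → 10/193
merge 9/193 + 10/193 → 19/193
merge 19/193 + 37/193 → 56/193
merge 38/193 + 47/193 → 85/193
merge 52/193 + 56/193 → 108/193
merge 85/193 + 108/193 → 1
L = 10/193 + 19/193 + 56/193 + 85/193 + 108/193 + 1 = 471/193 ≈ 2.440 bits/symbol.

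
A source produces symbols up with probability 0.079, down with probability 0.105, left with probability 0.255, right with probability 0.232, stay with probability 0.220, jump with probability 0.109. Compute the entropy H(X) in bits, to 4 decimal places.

H = −Σ pᵢ log₂ pᵢ.
−0.079·log₂(0.079) = 0.2893
−0.105·log₂(0.105) = 0.3414
−0.255·log₂(0.255) = 0.5027
−0.232·log₂(0.232) = 0.4890
−0.220·log₂(0.220) = 0.4806
−0.109·log₂(0.109) = 0.3485
Sum ≈ 2.4515 → 2.4515 bits.

2.4515 bits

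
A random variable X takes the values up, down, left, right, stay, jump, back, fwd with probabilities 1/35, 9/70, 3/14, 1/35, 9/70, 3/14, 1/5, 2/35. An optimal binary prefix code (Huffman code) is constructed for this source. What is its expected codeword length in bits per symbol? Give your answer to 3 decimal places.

Repeatedly combine the two least-probable nodes; the expected code length is the sum of the merged weights.
merge 1/35 + 1/35 → 2/35
merge 2/35 + 2/35 → 4/35
merge 4/35 + 9/70 → 17/70
merge 9/70 + 1/5 → 23/70
merge 3/14 + 3/14 → 3/7
merge 17/70 + 23/70 → 4/7
merge 3/7 + 4/7 → 1
L = 2/35 + 4/35 + 17/70 + 23/70 + 3/7 + 4/7 + 1 = 96/35 ≈ 2.743 bits/symbol.

2.743 bits/symbol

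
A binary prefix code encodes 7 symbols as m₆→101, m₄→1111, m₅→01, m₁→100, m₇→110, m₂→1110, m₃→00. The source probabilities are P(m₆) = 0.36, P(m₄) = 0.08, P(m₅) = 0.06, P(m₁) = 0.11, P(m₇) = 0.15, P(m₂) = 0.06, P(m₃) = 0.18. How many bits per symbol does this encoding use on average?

L̄ = Σ pᵢ·ℓᵢ = 0.36·3 + 0.08·4 + 0.06·2 + 0.11·3 + 0.15·3 + 0.06·4 + 0.18·2 = 2.9 bits/symbol.

2.9 bits/symbol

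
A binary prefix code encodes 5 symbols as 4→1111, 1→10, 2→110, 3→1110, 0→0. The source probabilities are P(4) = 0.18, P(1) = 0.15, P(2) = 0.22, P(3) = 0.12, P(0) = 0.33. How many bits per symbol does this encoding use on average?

L̄ = Σ pᵢ·ℓᵢ = 0.18·4 + 0.15·2 + 0.22·3 + 0.12·4 + 0.33·1 = 2.49 bits/symbol.

2.49 bits/symbol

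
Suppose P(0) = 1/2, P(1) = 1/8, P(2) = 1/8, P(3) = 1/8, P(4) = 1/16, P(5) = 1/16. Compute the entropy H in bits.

Each probability is a power of 1/2, so log₂(1/p) is an integer.
H = Σ p·log₂(1/p) = 1/2·1 + 1/8·3 + 1/8·3 + 1/8·3 + 1/16·4 + 1/16·4 = 2.125 bits.

2.125 bits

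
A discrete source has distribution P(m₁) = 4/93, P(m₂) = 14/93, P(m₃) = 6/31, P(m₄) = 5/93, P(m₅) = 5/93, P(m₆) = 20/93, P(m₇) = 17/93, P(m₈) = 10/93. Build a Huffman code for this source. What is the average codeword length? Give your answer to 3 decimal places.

Repeatedly combine the two least-probable nodes; the expected code length is the sum of the merged weights.
merge 4/93 + 5/93 → 3/31
merge 5/93 + 3/31 → 14/93
merge 10/93 + 14/93 → 8/31
merge 14/93 + 17/93 → 1/3
merge 6/31 + 20/93 → 38/93
merge 8/31 + 1/3 → 55/93
merge 38/93 + 55/93 → 1
L = 3/31 + 14/93 + 8/31 + 1/3 + 38/93 + 55/93 + 1 = 88/31 ≈ 2.839 bits/symbol.

2.839 bits/symbol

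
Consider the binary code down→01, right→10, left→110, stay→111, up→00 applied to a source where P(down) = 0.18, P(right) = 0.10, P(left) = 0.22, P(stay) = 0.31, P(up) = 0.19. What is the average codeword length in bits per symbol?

2.53 bits/symbol

L̄ = Σ pᵢ·ℓᵢ = 0.18·2 + 0.10·2 + 0.22·3 + 0.31·3 + 0.19·2 = 2.53 bits/symbol.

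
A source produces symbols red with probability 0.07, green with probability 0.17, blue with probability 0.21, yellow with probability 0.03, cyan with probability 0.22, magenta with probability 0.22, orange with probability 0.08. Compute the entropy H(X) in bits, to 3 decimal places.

2.580 bits

H = −Σ pᵢ log₂ pᵢ.
−0.07·log₂(0.07) = 0.2686
−0.17·log₂(0.17) = 0.4346
−0.21·log₂(0.21) = 0.4728
−0.03·log₂(0.03) = 0.1518
−0.22·log₂(0.22) = 0.4806
−0.22·log₂(0.22) = 0.4806
−0.08·log₂(0.08) = 0.2915
Sum ≈ 2.5804 → 2.580 bits.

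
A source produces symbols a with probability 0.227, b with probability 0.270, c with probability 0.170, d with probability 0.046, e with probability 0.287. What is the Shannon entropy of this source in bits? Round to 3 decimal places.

2.151 bits

H = −Σ pᵢ log₂ pᵢ.
−0.227·log₂(0.227) = 0.4856
−0.270·log₂(0.270) = 0.5100
−0.170·log₂(0.170) = 0.4346
−0.046·log₂(0.046) = 0.2043
−0.287·log₂(0.287) = 0.5169
Sum ≈ 2.1514 → 2.151 bits.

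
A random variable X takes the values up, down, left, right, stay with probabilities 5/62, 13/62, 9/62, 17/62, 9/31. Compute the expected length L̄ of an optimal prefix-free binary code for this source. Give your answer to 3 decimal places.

Repeatedly combine the two least-probable nodes; the expected code length is the sum of the merged weights.
merge 5/62 + 9/62 → 7/31
merge 13/62 + 7/31 → 27/62
merge 17/62 + 9/31 → 35/62
merge 27/62 + 35/62 → 1
L = 7/31 + 27/62 + 35/62 + 1 = 69/31 ≈ 2.226 bits/symbol.

2.226 bits/symbol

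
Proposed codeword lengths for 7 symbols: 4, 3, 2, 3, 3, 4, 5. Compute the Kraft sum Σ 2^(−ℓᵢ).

With common denominator 2^5 = 32: Σ 2^(−ℓᵢ) = 2/32 + 4/32 + 8/32 + 4/32 + 4/32 + 2/32 + 1/32 = 25/32 = 0.78125.

0.78125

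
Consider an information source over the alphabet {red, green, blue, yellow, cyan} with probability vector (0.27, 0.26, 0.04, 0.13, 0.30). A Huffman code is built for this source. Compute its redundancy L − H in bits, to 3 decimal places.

Entropy H = −Σ p log₂ p ≈ 2.1048 bits.
Huffman merges: 1/25+13/100→17/100; 17/100+13/50→43/100; 27/100+3/10→57/100; 43/100+57/100→1. L = 217/100 ≈ 2.1700.
L − H = 2.1700 − 2.1048 = 0.065 bits.

0.065 bits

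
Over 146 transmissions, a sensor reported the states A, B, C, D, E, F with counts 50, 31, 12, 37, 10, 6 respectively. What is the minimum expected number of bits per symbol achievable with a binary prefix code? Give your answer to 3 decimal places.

2.301 bits/symbol

Probabilities are the counts divided by 146.
Repeatedly combine the two least-probable nodes; the expected code length is the sum of the merged weights.
merge 3/73 + 5/73 → 8/73
merge 6/73 + 8/73 → 14/73
merge 14/73 + 31/146 → 59/146
merge 37/146 + 25/73 → 87/146
merge 59/146 + 87/146 → 1
L = 8/73 + 14/73 + 59/146 + 87/146 + 1 = 168/73 ≈ 2.301 bits/symbol.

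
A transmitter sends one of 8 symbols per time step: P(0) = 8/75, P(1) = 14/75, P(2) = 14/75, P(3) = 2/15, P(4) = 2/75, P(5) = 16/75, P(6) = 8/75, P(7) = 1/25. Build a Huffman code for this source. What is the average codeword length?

2.84 bits/symbol

Repeatedly combine the two least-probable nodes; the expected code length is the sum of the merged weights.
merge 2/75 + 1/25 → 1/15
merge 1/15 + 8/75 → 13/75
merge 8/75 + 2/15 → 6/25
merge 13/75 + 14/75 → 9/25
merge 14/75 + 16/75 → 2/5
merge 6/25 + 9/25 → 3/5
merge 2/5 + 3/5 → 1
L = 1/15 + 13/75 + 6/25 + 9/25 + 2/5 + 3/5 + 1 = 71/25 = 2.84 bits/symbol.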